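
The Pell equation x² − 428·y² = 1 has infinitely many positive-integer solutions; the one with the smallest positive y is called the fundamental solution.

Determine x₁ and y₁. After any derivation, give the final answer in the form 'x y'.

1850887 89466

√428 = [20; 1,2,4,1,5,10,5,1,4,2,1,40, …], period ℓ=12 (even) → k=11
k=0  a_k=20  p_k/q_k = 20/1
…
k=4  a_k=1  p_k/q_k = 331/16
…
k=7  a_k=5  p_k/q_k = 99779/4823
…
k=10  a_k=2  p_k/q_k = 1273708/61567
k=11  a_k=1  p_k/q_k = 1850887/89466
→ (1850887, 89466).  Check: 1850887²=3425782686769, 428·89466²=3425782686768, difference 1.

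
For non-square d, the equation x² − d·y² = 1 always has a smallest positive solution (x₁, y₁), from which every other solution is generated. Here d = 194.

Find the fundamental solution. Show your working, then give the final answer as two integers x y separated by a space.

[13; 1,12,1,26] for √194; ℓ=4 ⇒ convergent index 3
step 0: (13, 1)  from 13·(1,0) + (0,1)
…
step 2: (181, 13)  from 12·(14,1) + (13,1)
step 3: (195, 14)  from 1·(181,13) + (14,1)
→ (195, 14).  Check: 195²=38025, 194·14²=38024, difference 1.

195 14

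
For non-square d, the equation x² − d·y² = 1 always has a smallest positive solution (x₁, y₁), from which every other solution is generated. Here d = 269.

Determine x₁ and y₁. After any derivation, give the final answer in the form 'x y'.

13449 820

d=269: √d = [16; 2,2,32] (ℓ=3, odd), read p_5/q_5
k=0  a_k=16  p_k/q_k = 16/1
k=1  a_k=2  p_k/q_k = 33/2
…
k=4  a_k=2  p_k/q_k = 5396/329
k=5  a_k=2  p_k/q_k = 13449/820
(x₁, y₁) = (13449, 820);  13449² − 269·820² = 1 ✓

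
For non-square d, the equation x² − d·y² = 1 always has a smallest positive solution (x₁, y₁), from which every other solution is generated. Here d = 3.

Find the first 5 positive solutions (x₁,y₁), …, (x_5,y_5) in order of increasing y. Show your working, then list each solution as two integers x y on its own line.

2 1
7 4
26 15
97 56
362 209

d=3: √d = [1; 1,2] (ℓ=2, even), read p_1/q_1
k=0  a_k=1  p_k/q_k = 1/1
k=1  a_k=1  p_k/q_k = 2/1
(x₁, y₁) = (2, 1);  2² − 3·1² = 1 ✓
n=2: (2,1)∘(2,1) = (2·2+3·1·1, 2·1+1·2) = (7,4)
n=3: (7,4)∘(2,1) = (2·7+3·1·4, 2·4+1·7) = (26,15)
n=4: (26,15)∘(2,1) = (2·26+3·1·15, 2·15+1·26) = (97,56)
n=5: (97,56)∘(2,1) = (2·97+3·1·56, 2·56+1·97) = (362,209)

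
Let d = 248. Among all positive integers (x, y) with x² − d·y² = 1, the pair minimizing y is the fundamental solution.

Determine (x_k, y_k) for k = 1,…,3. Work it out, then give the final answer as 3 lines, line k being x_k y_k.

63 4
7937 504
999999 63500

√248 = [15; 1,2,1,30, …], period ℓ=4 (even) → k=3
k=0  a_k=15  p_k/q_k = 15/1
…
k=2  a_k=2  p_k/q_k = 47/3
k=3  a_k=1  p_k/q_k = 63/4
fundamental: x₁=63, y₁=4  (since 3969 − 248·16 = 1)
n=2: (63,4)∘(63,4) = (63·63+248·4·4, 63·4+4·63) = (7937,504)
n=3: (7937,504)∘(63,4) = (63·7937+248·4·504, 63·504+4·7937) = (999999,63500)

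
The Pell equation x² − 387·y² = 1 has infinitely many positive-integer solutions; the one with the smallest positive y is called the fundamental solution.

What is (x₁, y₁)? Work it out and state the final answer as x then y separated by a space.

√387 = [19; 1,2,19,2,1,38, …], period ℓ=6 (even) → k=5
step 0: (19, 1)  from 19·(1,0) + (0,1)
…
step 4: (2341, 119)  from 2·(1141,58) + (59,3)
step 5: (3482, 177)  from 1·(2341,119) + (1141,58)
fundamental: x₁=3482, y₁=177  (since 12124324 − 387·31329 = 1)

3482 177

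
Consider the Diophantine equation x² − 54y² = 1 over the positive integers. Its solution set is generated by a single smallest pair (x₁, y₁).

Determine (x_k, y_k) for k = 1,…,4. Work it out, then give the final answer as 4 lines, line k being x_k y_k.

485 66
470449 64020
456335045 62099334
442644523201 60236289960

√54 = [7; 2,1,6,1,2,14, …], period ℓ=6 (even) → k=5
a_0=7:  p_0=7·1+0=7,  q_0=7·0+1=1
a_1=2:  p_1=2·7+1=15,  q_1=2·1+0=2
a_2=1:  p_2=1·15+7=22,  q_2=1·2+1=3
a_3=6:  p_3=6·22+15=147,  q_3=6·3+2=20
a_4=1:  p_4=1·147+22=169,  q_4=1·20+3=23
a_5=2:  p_5=2·169+147=485,  q_5=2·23+20=66
(x₁, y₁) = (485, 66);  485² − 54·66² = 1 ✓
(x_2, y_2) = (485·485 + 54·66·66, 485·66 + 66·485) = (470449, 64020)
(x_3, y_3) = (485·470449 + 54·66·64020, 485·64020 + 66·470449) = (456335045, 62099334)
(x_4, y_4) = (485·456335045 + 54·66·62099334, 485·62099334 + 66·456335045) = (442644523201, 60236289960)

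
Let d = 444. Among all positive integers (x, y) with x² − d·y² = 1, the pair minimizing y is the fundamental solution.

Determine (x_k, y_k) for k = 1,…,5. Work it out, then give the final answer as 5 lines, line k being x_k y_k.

√444 → a₀=21, period (14,42); ℓ=2 even so k=1
a_0=21:  p_0=21·1+0=21,  q_0=21·0+1=1
a_1=14:  p_1=14·21+1=295,  q_1=14·1+0=14
→ (295, 14).  Check: 295²=87025, 444·14²=87024, difference 1.
k=2:  x_2 = 295·295+444·14·14 = 174049,  y_2 = 295·14+14·295 = 8260
k=3:  x_3 = 295·174049+444·14·8260 = 102688615,  y_3 = 295·8260+14·174049 = 4873386
k=4:  x_4 = 295·102688615+444·14·4873386 = 60586108801,  y_4 = 295·4873386+14·102688615 = 2875289480
k=5:  x_5 = 295·60586108801+444·14·2875289480 = 35745701503975,  y_5 = 295·2875289480+14·60586108801 = 1696415919814

295 14
174049 8260
102688615 4873386
60586108801 2875289480
35745701503975 1696415919814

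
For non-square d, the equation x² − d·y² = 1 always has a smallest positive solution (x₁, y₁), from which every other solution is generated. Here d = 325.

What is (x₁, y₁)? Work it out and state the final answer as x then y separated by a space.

√325 = [18; 36, …], period ℓ=1 (odd) → k=1
i=0: a=18 ⇒ p=18, q=1
i=1: a=36 ⇒ p=649, q=36
fundamental: x₁=649, y₁=36  (since 421201 − 325·1296 = 1)

649 36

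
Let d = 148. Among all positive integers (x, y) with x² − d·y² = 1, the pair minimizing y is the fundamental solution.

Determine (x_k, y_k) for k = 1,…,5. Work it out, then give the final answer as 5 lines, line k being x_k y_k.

[12; 6,24] for √148; ℓ=2 ⇒ convergent index 1
step 0: (12, 1)  from 12·(1,0) + (0,1)
step 1: (73, 6)  from 6·(12,1) + (1,0)
fundamental: x₁=73, y₁=6  (since 5329 − 148·36 = 1)
n=2: (73,6)∘(73,6) = (73·73+148·6·6, 73·6+6·73) = (10657,876)
n=3: (10657,876)∘(73,6) = (73·10657+148·6·876, 73·876+6·10657) = (1555849,127890)
n=4: (1555849,127890)∘(73,6) = (73·1555849+148·6·127890, 73·127890+6·1555849) = (227143297,18671064)
n=5: (227143297,18671064)∘(73,6) = (73·227143297+148·6·18671064, 73·18671064+6·227143297) = (33161365513,2725847454)

73 6
10657 876
1555849 127890
227143297 18671064
33161365513 2725847454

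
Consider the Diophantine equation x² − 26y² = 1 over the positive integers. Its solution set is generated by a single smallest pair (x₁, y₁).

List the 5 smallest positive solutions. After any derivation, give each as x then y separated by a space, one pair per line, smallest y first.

51 10
5201 1020
530451 104030
54100801 10610040
5517751251 1082120050

√26 → a₀=5, period (10); ℓ=1 odd so k=1
i=0: a=5 ⇒ p=5, q=1
i=1: a=10 ⇒ p=51, q=10
(x₁, y₁) = (51, 10);  51² − 26·10² = 1 ✓
(51+10√26)^2 = 5201 + 1020√26
(51+10√26)^3 = 530451 + 104030√26
(51+10√26)^4 = 54100801 + 10610040√26
(51+10√26)^5 = 5517751251 + 1082120050√26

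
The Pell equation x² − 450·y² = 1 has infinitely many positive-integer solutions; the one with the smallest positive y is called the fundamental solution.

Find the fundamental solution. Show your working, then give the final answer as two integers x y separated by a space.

√450 → a₀=21, period (4,1,2,4,2,1,4,42); ℓ=8 even so k=7
k=0  a_k=21  p_k/q_k = 21/1
k=1  a_k=4  p_k/q_k = 85/4
…
k=5  a_k=2  p_k/q_k = 2885/136
k=6  a_k=1  p_k/q_k = 4179/197
k=7  a_k=4  p_k/q_k = 19601/924
→ (19601, 924).  Check: 19601²=384199201, 450·924²=384199200, difference 1.

19601 924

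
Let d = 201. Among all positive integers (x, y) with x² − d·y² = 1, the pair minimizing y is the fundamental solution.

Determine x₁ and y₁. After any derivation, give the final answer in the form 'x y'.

√201 → a₀=14, period (5,1,1,1,2,…,1,5,28); ℓ=14 even so k=13
k=0  a_k=14  p_k/q_k = 14/1
…
k=2  a_k=1  p_k/q_k = 85/6
…
k=7  a_k=8  p_k/q_k = 7670/541
k=8  a_k=1  p_k/q_k = 8549/603
…
k=10  a_k=1  p_k/q_k = 33317/2350
…
k=12  a_k=1  p_k/q_k = 91402/6447
k=13  a_k=5  p_k/q_k = 515095/36332
(x₁, y₁) = (515095, 36332);  515095² − 201·36332² = 1 ✓

515095 36332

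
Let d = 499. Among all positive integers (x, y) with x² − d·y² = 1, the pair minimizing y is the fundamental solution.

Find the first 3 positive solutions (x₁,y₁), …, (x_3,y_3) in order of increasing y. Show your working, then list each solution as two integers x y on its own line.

√499 = [22; 2,1,21,1,2,44, …], period ℓ=6 (even) → k=5
k=0  a_k=22  p_k/q_k = 22/1
…
k=3  a_k=21  p_k/q_k = 1452/65
k=4  a_k=1  p_k/q_k = 1519/68
k=5  a_k=2  p_k/q_k = 4490/201
→ (4490, 201).  Check: 4490²=20160100, 499·201²=20160099, difference 1.
(4490+201√499)^2 = 40320199 + 1804980√499
(4490+201√499)^3 = 362075382530 + 16208720199√499

4490 201
40320199 1804980
362075382530 16208720199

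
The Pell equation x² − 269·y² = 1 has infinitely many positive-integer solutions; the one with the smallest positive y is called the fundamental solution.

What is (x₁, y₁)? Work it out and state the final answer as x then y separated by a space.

√269 = [16; 2,2,32, …], period ℓ=3 (odd) → k=5
i=0: a=16 ⇒ p=16, q=1
i=1: a=2 ⇒ p=33, q=2
…
i=4: a=2 ⇒ p=5396, q=329
i=5: a=2 ⇒ p=13449, q=820
fundamental: x₁=13449, y₁=820  (since 180875601 − 269·672400 = 1)

13449 820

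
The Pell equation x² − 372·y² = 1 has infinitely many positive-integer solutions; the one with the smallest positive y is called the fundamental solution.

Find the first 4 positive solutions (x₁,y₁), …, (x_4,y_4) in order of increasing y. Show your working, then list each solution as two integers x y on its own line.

12151 630
295293601 15310260
7176225079351 372069937890
174396621583094401 9042043615292520

√372 → a₀=19, period (3,2,12,2,3,38); ℓ=6 even so k=5
k=0  a_k=19  p_k/q_k = 19/1
k=1  a_k=3  p_k/q_k = 58/3
…
k=3  a_k=12  p_k/q_k = 1678/87
k=4  a_k=2  p_k/q_k = 3491/181
k=5  a_k=3  p_k/q_k = 12151/630
(x₁, y₁) = (12151, 630);  12151² − 372·630² = 1 ✓
(x_2, y_2) = (12151·12151 + 372·630·630, 12151·630 + 630·12151) = (295293601, 15310260)
(x_3, y_3) = (12151·295293601 + 372·630·15310260, 12151·15310260 + 630·295293601) = (7176225079351, 372069937890)
(x_4, y_4) = (12151·7176225079351 + 372·630·372069937890, 12151·372069937890 + 630·7176225079351) = (174396621583094401, 9042043615292520)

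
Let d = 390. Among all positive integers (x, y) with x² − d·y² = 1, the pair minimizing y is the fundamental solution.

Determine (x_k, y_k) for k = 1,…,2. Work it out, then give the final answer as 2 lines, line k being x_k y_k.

√390 → a₀=19, period (1,2,1,38); ℓ=4 even so k=3
a_0=19:  p_0=19·1+0=19,  q_0=19·0+1=1
a_1=1:  p_1=1·19+1=20,  q_1=1·1+0=1
a_2=2:  p_2=2·20+19=59,  q_2=2·1+1=3
a_3=1:  p_3=1·59+20=79,  q_3=1·3+1=4
→ (79, 4).  Check: 79²=6241, 390·4²=6240, difference 1.
k=2:  x_2 = 79·79+390·4·4 = 12481,  y_2 = 79·4+4·79 = 632

79 4
12481 632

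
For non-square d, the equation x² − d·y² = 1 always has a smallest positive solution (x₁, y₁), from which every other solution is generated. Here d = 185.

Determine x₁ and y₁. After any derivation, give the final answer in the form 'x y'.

√185 = [13; 1,1,1,1,26, …], period ℓ=5 (odd) → k=9
step 0: (13, 1)  from 13·(1,0) + (0,1)
…
step 4: (68, 5)  from 1·(41,3) + (27,2)
step 5: (1809, 133)  from 26·(68,5) + (41,3)
step 6: (1877, 138)  from 1·(1809,133) + (68,5)
step 7: (3686, 271)  from 1·(1877,138) + (1809,133)
step 8: (5563, 409)  from 1·(3686,271) + (1877,138)
step 9: (9249, 680)  from 1·(5563,409) + (3686,271)
(x₁, y₁) = (9249, 680);  9249² − 185·680² = 1 ✓

9249 680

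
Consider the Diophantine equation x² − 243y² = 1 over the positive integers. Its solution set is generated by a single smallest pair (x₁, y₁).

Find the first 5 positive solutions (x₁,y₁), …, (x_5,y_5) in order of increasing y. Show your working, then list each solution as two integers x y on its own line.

70226 4505
9863382151 632736260
1385331749802026 88869073185015
194572614913330773601 12481839066348990520
27328112908421802064005626 1753099260457979343330025

√243 = [15; 1,1,2,3,15,3,2,1,1,30, …], period ℓ=10 (even) → k=9
k=0  a_k=15  p_k/q_k = 15/1
k=1  a_k=1  p_k/q_k = 16/1
…
k=3  a_k=2  p_k/q_k = 78/5
k=4  a_k=3  p_k/q_k = 265/17
k=5  a_k=15  p_k/q_k = 4053/260
k=6  a_k=3  p_k/q_k = 12424/797
…
k=8  a_k=1  p_k/q_k = 41325/2651
k=9  a_k=1  p_k/q_k = 70226/4505
fundamental: x₁=70226, y₁=4505  (since 4931691076 − 243·20295025 = 1)
(70226+4505√243)^2 = 9863382151 + 632736260√243
(70226+4505√243)^3 = 1385331749802026 + 88869073185015√243
(70226+4505√243)^4 = 194572614913330773601 + 12481839066348990520√243
(70226+4505√243)^5 = 27328112908421802064005626 + 1753099260457979343330025√243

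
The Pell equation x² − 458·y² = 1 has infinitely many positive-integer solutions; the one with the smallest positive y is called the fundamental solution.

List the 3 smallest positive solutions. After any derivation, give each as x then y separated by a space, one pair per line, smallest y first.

√458 = [21; 2,2,42, …], period ℓ=3 (odd) → k=5
k=0  a_k=21  p_k/q_k = 21/1
…
k=3  a_k=42  p_k/q_k = 4537/212
k=4  a_k=2  p_k/q_k = 9181/429
k=5  a_k=2  p_k/q_k = 22899/1070
fundamental: x₁=22899, y₁=1070  (since 524364201 − 458·1144900 = 1)
k=2:  x_2 = 22899·22899+458·1070·1070 = 1048728401,  y_2 = 22899·1070+1070·22899 = 49003860
k=3:  x_3 = 22899·1048728401+458·1070·49003860 = 48029663286099,  y_3 = 22899·49003860+1070·1048728401 = 2244278779210

22899 1070
1048728401 49003860
48029663286099 2244278779210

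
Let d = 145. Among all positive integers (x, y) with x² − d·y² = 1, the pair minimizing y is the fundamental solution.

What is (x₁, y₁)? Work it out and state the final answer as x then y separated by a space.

289 24

√145 → a₀=12, period (24); ℓ=1 odd so k=1
i=0: a=12 ⇒ p=12, q=1
i=1: a=24 ⇒ p=289, q=24
(x₁, y₁) = (289, 24);  289² − 145·24² = 1 ✓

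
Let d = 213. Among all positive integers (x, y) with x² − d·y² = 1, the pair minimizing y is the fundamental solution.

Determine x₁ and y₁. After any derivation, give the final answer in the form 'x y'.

d=213: √d = [14; 1,1,2,6,1,8,1,6,2,1,1,28] (ℓ=12, even), read p_11/q_11
step 0: (14, 1)  from 14·(1,0) + (0,1)
step 1: (15, 1)  from 1·(14,1) + (1,0)
step 2: (29, 2)  from 1·(15,1) + (14,1)
step 3: (73, 5)  from 2·(29,2) + (15,1)
…
step 5: (540, 37)  from 1·(467,32) + (73,5)
step 6: (4787, 328)  from 8·(540,37) + (467,32)
step 7: (5327, 365)  from 1·(4787,328) + (540,37)
step 8: (36749, 2518)  from 6·(5327,365) + (4787,328)
step 9: (78825, 5401)  from 2·(36749,2518) + (5327,365)
step 10: (115574, 7919)  from 1·(78825,5401) + (36749,2518)
step 11: (194399, 13320)  from 1·(115574,7919) + (78825,5401)
→ (194399, 13320).  Check: 194399²=37790971201, 213·13320²=37790971200, difference 1.

194399 13320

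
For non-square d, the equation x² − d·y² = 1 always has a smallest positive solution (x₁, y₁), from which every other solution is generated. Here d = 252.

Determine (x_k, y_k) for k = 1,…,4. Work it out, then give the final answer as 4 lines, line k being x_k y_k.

127 8
32257 2032
8193151 516120
2081028097 131092448

[15; 1,6,1,30] for √252; ℓ=4 ⇒ convergent index 3
k=0  a_k=15  p_k/q_k = 15/1
k=1  a_k=1  p_k/q_k = 16/1
k=2  a_k=6  p_k/q_k = 111/7
k=3  a_k=1  p_k/q_k = 127/8
→ (127, 8).  Check: 127²=16129, 252·8²=16128, difference 1.
(127+8√252)^2 = 32257 + 2032√252
(127+8√252)^3 = 8193151 + 516120√252
(127+8√252)^4 = 2081028097 + 131092448√252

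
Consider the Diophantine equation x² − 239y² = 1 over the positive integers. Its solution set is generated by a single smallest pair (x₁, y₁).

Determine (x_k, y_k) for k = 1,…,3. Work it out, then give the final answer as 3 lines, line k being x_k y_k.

6195120 400729
76759023628799 4965128484960
951062724926484326640 61519133559490389671

√239 = [15; 2,5,1,2,4,15,4,2,1,5,2,30, …], period ℓ=12 (even) → k=11
k=0  a_k=15  p_k/q_k = 15/1
…
k=2  a_k=5  p_k/q_k = 170/11
…
k=6  a_k=15  p_k/q_k = 37907/2452
…
k=10  a_k=5  p_k/q_k = 2847431/184185
k=11  a_k=2  p_k/q_k = 6195120/400729
fundamental: x₁=6195120, y₁=400729  (since 38379511814400 − 239·160583731441 = 1)
k=2:  x_2 = 6195120·6195120+239·400729·400729 = 76759023628799,  y_2 = 6195120·400729+400729·6195120 = 4965128484960
k=3:  x_3 = 6195120·76759023628799+239·400729·4965128484960 = 951062724926484326640,  y_3 = 6195120·4965128484960+400729·76759023628799 = 61519133559490389671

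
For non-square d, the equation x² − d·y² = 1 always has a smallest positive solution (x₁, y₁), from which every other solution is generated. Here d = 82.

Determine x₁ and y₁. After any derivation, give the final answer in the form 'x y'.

163 18

d=82: √d = [9; 18] (ℓ=1, odd), read p_1/q_1
a_0=9:  p_0=9·1+0=9,  q_0=9·0+1=1
a_1=18:  p_1=18·9+1=163,  q_1=18·1+0=18
fundamental: x₁=163, y₁=18  (since 26569 − 82·324 = 1)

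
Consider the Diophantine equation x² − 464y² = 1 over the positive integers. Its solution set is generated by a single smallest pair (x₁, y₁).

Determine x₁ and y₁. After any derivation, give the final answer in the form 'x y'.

9801 455

√464 → a₀=21, period (1,1,5,1,1,1,5,1,1,42); ℓ=10 even so k=9
k=0  a_k=21  p_k/q_k = 21/1
k=1  a_k=1  p_k/q_k = 22/1
…
k=3  a_k=5  p_k/q_k = 237/11
…
k=5  a_k=1  p_k/q_k = 517/24
…
k=7  a_k=5  p_k/q_k = 4502/209
k=8  a_k=1  p_k/q_k = 5299/246
k=9  a_k=1  p_k/q_k = 9801/455
→ (9801, 455).  Check: 9801²=96059601, 464·455²=96059600, difference 1.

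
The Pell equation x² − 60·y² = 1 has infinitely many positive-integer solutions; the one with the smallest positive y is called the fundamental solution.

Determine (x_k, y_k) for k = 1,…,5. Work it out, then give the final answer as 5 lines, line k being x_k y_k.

√60 → a₀=7, period (1,2,1,14); ℓ=4 even so k=3
a_0=7:  p_0=7·1+0=7,  q_0=7·0+1=1
…
a_2=2:  p_2=2·8+7=23,  q_2=2·1+1=3
a_3=1:  p_3=1·23+8=31,  q_3=1·3+1=4
→ (31, 4).  Check: 31²=961, 60·4²=960, difference 1.
k=2:  x_2 = 31·31+60·4·4 = 1921,  y_2 = 31·4+4·31 = 248
k=3:  x_3 = 31·1921+60·4·248 = 119071,  y_3 = 31·248+4·1921 = 15372
k=4:  x_4 = 31·119071+60·4·15372 = 7380481,  y_4 = 31·15372+4·119071 = 952816
k=5:  x_5 = 31·7380481+60·4·952816 = 457470751,  y_5 = 31·952816+4·7380481 = 59059220

31 4
1921 248
119071 15372
7380481 952816
457470751 59059220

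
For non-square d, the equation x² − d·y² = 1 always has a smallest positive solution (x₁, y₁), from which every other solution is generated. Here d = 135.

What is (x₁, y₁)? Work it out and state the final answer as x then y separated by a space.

244 21

[11; 1,1,1,1,1,1,1,22] for √135; ℓ=8 ⇒ convergent index 7
step 0: (11, 1)  from 11·(1,0) + (0,1)
step 1: (12, 1)  from 1·(11,1) + (1,0)
…
step 6: (151, 13)  from 1·(93,8) + (58,5)
step 7: (244, 21)  from 1·(151,13) + (93,8)
→ (244, 21).  Check: 244²=59536, 135·21²=59535, difference 1.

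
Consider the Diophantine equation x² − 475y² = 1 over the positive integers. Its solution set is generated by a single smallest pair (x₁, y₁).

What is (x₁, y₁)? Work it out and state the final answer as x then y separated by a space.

57799 2652

[21; 1,3,1,6,2,6,1,3,1,42] for √475; ℓ=10 ⇒ convergent index 9
i=0: a=21 ⇒ p=21, q=1
i=1: a=1 ⇒ p=22, q=1
i=2: a=3 ⇒ p=87, q=4
i=3: a=1 ⇒ p=109, q=5
i=4: a=6 ⇒ p=741, q=34
…
i=6: a=6 ⇒ p=10287, q=472
…
i=8: a=3 ⇒ p=45921, q=2107
i=9: a=1 ⇒ p=57799, q=2652
→ (57799, 2652).  Check: 57799²=3340724401, 475·2652²=3340724400, difference 1.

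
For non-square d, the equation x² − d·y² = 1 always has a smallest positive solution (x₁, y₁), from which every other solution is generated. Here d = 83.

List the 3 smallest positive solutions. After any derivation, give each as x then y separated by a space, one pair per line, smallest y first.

82 9
13447 1476
2205226 242055

[9; 9,18] for √83; ℓ=2 ⇒ convergent index 1
a_0=9:  p_0=9·1+0=9,  q_0=9·0+1=1
a_1=9:  p_1=9·9+1=82,  q_1=9·1+0=9
→ (82, 9).  Check: 82²=6724, 83·9²=6723, difference 1.
(82+9√83)^2 = 13447 + 1476√83
(82+9√83)^3 = 2205226 + 242055√83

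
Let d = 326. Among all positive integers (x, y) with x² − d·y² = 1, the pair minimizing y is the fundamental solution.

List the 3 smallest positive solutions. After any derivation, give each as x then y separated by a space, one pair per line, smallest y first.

d=326: √d = [18; 18,36] (ℓ=2, even), read p_1/q_1
step 0: (18, 1)  from 18·(1,0) + (0,1)
step 1: (325, 18)  from 18·(18,1) + (1,0)
(x₁, y₁) = (325, 18);  325² − 326·18² = 1 ✓
k=2:  x_2 = 325·325+326·18·18 = 211249,  y_2 = 325·18+18·325 = 11700
k=3:  x_3 = 325·211249+326·18·11700 = 137311525,  y_3 = 325·11700+18·211249 = 7604982

325 18
211249 11700
137311525 7604982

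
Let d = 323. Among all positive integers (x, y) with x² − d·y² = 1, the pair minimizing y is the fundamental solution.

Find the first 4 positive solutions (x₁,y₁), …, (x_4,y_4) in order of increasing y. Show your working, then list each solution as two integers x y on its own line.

d=323: √d = [17; 1,34] (ℓ=2, even), read p_1/q_1
i=0: a=17 ⇒ p=17, q=1
i=1: a=1 ⇒ p=18, q=1
→ (18, 1).  Check: 18²=324, 323·1²=323, difference 1.
k=2:  x_2 = 18·18+323·1·1 = 647,  y_2 = 18·1+1·18 = 36
k=3:  x_3 = 18·647+323·1·36 = 23274,  y_3 = 18·36+1·647 = 1295
k=4:  x_4 = 18·23274+323·1·1295 = 837217,  y_4 = 18·1295+1·23274 = 46584

18 1
647 36
23274 1295
837217 46584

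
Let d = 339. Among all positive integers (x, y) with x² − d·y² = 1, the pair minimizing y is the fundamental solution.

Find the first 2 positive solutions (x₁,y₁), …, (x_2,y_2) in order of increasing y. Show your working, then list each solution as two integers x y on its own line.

97970 5321
19196241799 1042596740

[18; 2,2,2,1,17,1,2,2,2,36] for √339; ℓ=10 ⇒ convergent index 9
i=0: a=18 ⇒ p=18, q=1
i=1: a=2 ⇒ p=37, q=2
i=2: a=2 ⇒ p=92, q=5
i=3: a=2 ⇒ p=221, q=12
…
i=5: a=17 ⇒ p=5542, q=301
…
i=7: a=2 ⇒ p=17252, q=937
i=8: a=2 ⇒ p=40359, q=2192
i=9: a=2 ⇒ p=97970, q=5321
→ (97970, 5321).  Check: 97970²=9598120900, 339·5321²=9598120899, difference 1.
k=2:  x_2 = 97970·97970+339·5321·5321 = 19196241799,  y_2 = 97970·5321+5321·97970 = 1042596740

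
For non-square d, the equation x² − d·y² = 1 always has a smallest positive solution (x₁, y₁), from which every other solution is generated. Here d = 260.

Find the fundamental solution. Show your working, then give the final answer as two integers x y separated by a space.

129 8

d=260: √d = [16; 8,32] (ℓ=2, even), read p_1/q_1
step 0: (16, 1)  from 16·(1,0) + (0,1)
step 1: (129, 8)  from 8·(16,1) + (1,0)
fundamental: x₁=129, y₁=8  (since 16641 − 260·64 = 1)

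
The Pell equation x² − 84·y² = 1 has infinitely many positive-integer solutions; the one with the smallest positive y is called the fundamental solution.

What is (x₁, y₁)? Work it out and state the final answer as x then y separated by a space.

55 6

d=84: √d = [9; 6,18] (ℓ=2, even), read p_1/q_1
k=0  a_k=9  p_k/q_k = 9/1
k=1  a_k=6  p_k/q_k = 55/6
fundamental: x₁=55, y₁=6  (since 3025 − 84·36 = 1)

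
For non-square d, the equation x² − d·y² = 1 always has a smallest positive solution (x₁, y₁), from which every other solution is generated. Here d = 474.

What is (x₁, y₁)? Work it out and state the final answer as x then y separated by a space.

[21; 1,3,2,1,1,…,3,1,42] for √474; ℓ=14 ⇒ convergent index 13
i=0: a=21 ⇒ p=21, q=1
i=1: a=1 ⇒ p=22, q=1
…
i=4: a=1 ⇒ p=283, q=13
…
i=6: a=1 ⇒ p=762, q=35
i=7: a=6 ⇒ p=5051, q=232
…
i=10: a=1 ⇒ p=16677, q=766
i=11: a=2 ⇒ p=44218, q=2031
i=12: a=3 ⇒ p=149331, q=6859
i=13: a=1 ⇒ p=193549, q=8890
(x₁, y₁) = (193549, 8890);  193549² − 474·8890² = 1 ✓

193549 8890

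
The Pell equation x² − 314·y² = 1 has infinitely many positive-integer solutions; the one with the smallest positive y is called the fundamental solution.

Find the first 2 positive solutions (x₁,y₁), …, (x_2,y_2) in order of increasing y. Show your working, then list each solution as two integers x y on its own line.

√314 → a₀=17, period (1,2,1,1,2,1,34); ℓ=7 odd so k=13
i=0: a=17 ⇒ p=17, q=1
…
i=2: a=2 ⇒ p=53, q=3
…
i=4: a=1 ⇒ p=124, q=7
i=5: a=2 ⇒ p=319, q=18
i=6: a=1 ⇒ p=443, q=25
…
i=9: a=2 ⇒ p=47029, q=2654
…
i=11: a=1 ⇒ p=109882, q=6201
i=12: a=2 ⇒ p=282617, q=15949
i=13: a=1 ⇒ p=392499, q=22150
fundamental: x₁=392499, y₁=22150  (since 154055465001 − 314·490622500 = 1)
k=2:  x_2 = 392499·392499+314·22150·22150 = 308110930001,  y_2 = 392499·22150+22150·392499 = 17387705700

392499 22150
308110930001 17387705700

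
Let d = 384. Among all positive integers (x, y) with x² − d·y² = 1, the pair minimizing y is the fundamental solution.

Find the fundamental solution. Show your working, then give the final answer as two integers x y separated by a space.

[19; 1,1,2,9,2,1,1,38] for √384; ℓ=8 ⇒ convergent index 7
step 0: (19, 1)  from 19·(1,0) + (0,1)
step 1: (20, 1)  from 1·(19,1) + (1,0)
step 2: (39, 2)  from 1·(20,1) + (19,1)
…
step 4: (921, 47)  from 9·(98,5) + (39,2)
…
step 6: (2861, 146)  from 1·(1940,99) + (921,47)
step 7: (4801, 245)  from 1·(2861,146) + (1940,99)
→ (4801, 245).  Check: 4801²=23049601, 384·245²=23049600, difference 1.

4801 245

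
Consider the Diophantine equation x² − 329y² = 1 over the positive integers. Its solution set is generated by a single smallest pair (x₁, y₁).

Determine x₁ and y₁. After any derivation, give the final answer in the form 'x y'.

[18; 7,4,2,1,1,4,1,1,2,4,7,36] for √329; ℓ=12 ⇒ convergent index 11
i=0: a=18 ⇒ p=18, q=1
i=1: a=7 ⇒ p=127, q=7
…
i=3: a=2 ⇒ p=1179, q=65
…
i=6: a=4 ⇒ p=13241, q=730
…
i=8: a=1 ⇒ p=29366, q=1619
…
i=10: a=4 ⇒ p=328794, q=18127
i=11: a=7 ⇒ p=2376415, q=131016
(x₁, y₁) = (2376415, 131016);  2376415² − 329·131016² = 1 ✓

2376415 131016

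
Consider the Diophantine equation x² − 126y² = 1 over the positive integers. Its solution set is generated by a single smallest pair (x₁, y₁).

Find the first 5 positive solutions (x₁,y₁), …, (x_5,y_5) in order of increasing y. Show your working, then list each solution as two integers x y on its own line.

√126 = [11; 4,2,4,22, …], period ℓ=4 (even) → k=3
a_0=11:  p_0=11·1+0=11,  q_0=11·0+1=1
…
a_2=2:  p_2=2·45+11=101,  q_2=2·4+1=9
a_3=4:  p_3=4·101+45=449,  q_3=4·9+4=40
→ (449, 40).  Check: 449²=201601, 126·40²=201600, difference 1.
(x_2, y_2) = (449·449 + 126·40·40, 449·40 + 40·449) = (403201, 35920)
(x_3, y_3) = (449·403201 + 126·40·35920, 449·35920 + 40·403201) = (362074049, 32256120)
(x_4, y_4) = (449·362074049 + 126·40·32256120, 449·32256120 + 40·362074049) = (325142092801, 28965959840)
(x_5, y_5) = (449·325142092801 + 126·40·28965959840, 449·28965959840 + 40·325142092801) = (291977237261249, 26011399680200)

449 40
403201 35920
362074049 32256120
325142092801 28965959840
291977237261249 26011399680200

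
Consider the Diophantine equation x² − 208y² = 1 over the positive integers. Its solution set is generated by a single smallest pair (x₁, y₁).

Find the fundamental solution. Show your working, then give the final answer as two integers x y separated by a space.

649 45

d=208: √d = [14; 2,2,1,2,2,28] (ℓ=6, even), read p_5/q_5
i=0: a=14 ⇒ p=14, q=1
…
i=2: a=2 ⇒ p=72, q=5
i=3: a=1 ⇒ p=101, q=7
i=4: a=2 ⇒ p=274, q=19
i=5: a=2 ⇒ p=649, q=45
→ (649, 45).  Check: 649²=421201, 208·45²=421200, difference 1.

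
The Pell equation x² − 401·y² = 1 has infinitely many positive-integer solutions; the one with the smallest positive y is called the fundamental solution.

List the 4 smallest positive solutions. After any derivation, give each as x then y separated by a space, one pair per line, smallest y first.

√401 → a₀=20, period (40); ℓ=1 odd so k=1
k=0  a_k=20  p_k/q_k = 20/1
k=1  a_k=40  p_k/q_k = 801/40
(x₁, y₁) = (801, 40);  801² − 401·40² = 1 ✓
(801+40√401)^2 = 1283201 + 64080√401
(801+40√401)^3 = 2055687201 + 102656120√401
(801+40√401)^4 = 3293209612801 + 164455040160√401

801 40
1283201 64080
2055687201 102656120
3293209612801 164455040160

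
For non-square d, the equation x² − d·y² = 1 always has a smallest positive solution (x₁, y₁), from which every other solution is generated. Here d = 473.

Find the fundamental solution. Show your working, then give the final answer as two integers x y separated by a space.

d=473: √d = [21; 1,2,1,42] (ℓ=4, even), read p_3/q_3
k=0  a_k=21  p_k/q_k = 21/1
…
k=2  a_k=2  p_k/q_k = 65/3
k=3  a_k=1  p_k/q_k = 87/4
fundamental: x₁=87, y₁=4  (since 7569 − 473·16 = 1)

87 4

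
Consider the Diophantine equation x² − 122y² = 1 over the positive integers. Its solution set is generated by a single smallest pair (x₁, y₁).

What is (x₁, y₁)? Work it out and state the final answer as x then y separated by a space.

243 22

√122 = [11; 22, …], period ℓ=1 (odd) → k=1
step 0: (11, 1)  from 11·(1,0) + (0,1)
step 1: (243, 22)  from 22·(11,1) + (1,0)
(x₁, y₁) = (243, 22);  243² − 122·22² = 1 ✓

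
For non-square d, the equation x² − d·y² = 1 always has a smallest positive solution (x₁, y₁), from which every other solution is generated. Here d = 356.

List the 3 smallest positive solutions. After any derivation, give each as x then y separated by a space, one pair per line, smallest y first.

√356 → a₀=18, period (1,6,1,1,2,…,6,1,36); ℓ=14 even so k=13
k=0  a_k=18  p_k/q_k = 18/1
k=1  a_k=1  p_k/q_k = 19/1
…
k=3  a_k=1  p_k/q_k = 151/8
k=4  a_k=1  p_k/q_k = 283/15
k=5  a_k=2  p_k/q_k = 717/38
k=6  a_k=1  p_k/q_k = 1000/53
…
k=8  a_k=1  p_k/q_k = 9717/515
…
k=10  a_k=1  p_k/q_k = 37868/2007
k=11  a_k=1  p_k/q_k = 66019/3499
k=12  a_k=6  p_k/q_k = 433982/23001
k=13  a_k=1  p_k/q_k = 500001/26500
fundamental: x₁=500001, y₁=26500  (since 250001000001 − 356·702250000 = 1)
(x_2, y_2) = (500001·500001 + 356·26500·26500, 500001·26500 + 26500·500001) = (500002000001, 26500053000)
(x_3, y_3) = (500001·500002000001 + 356·26500·26500053000, 500001·26500053000 + 26500·500002000001) = (500003000004500001, 26500106000079500)

500001 26500
500002000001 26500053000
500003000004500001 26500106000079500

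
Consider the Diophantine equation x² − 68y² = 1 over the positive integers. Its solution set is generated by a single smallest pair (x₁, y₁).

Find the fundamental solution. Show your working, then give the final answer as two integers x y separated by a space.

[8; 4,16] for √68; ℓ=2 ⇒ convergent index 1
a_0=8:  p_0=8·1+0=8,  q_0=8·0+1=1
a_1=4:  p_1=4·8+1=33,  q_1=4·1+0=4
(x₁, y₁) = (33, 4);  33² − 68·4² = 1 ✓

33 4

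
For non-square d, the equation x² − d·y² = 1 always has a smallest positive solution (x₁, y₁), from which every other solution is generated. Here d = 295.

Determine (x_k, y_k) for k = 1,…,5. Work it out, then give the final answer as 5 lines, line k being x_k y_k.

d=295: √d = [17; 5,1,2,3,2,6,2,3,2,1,5,34] (ℓ=12, even), read p_11/q_11
k=0  a_k=17  p_k/q_k = 17/1
…
k=2  a_k=1  p_k/q_k = 103/6
k=3  a_k=2  p_k/q_k = 292/17
k=4  a_k=3  p_k/q_k = 979/57
k=5  a_k=2  p_k/q_k = 2250/131
k=6  a_k=6  p_k/q_k = 14479/843
k=7  a_k=2  p_k/q_k = 31208/1817
k=8  a_k=3  p_k/q_k = 108103/6294
…
k=10  a_k=1  p_k/q_k = 355517/20699
k=11  a_k=5  p_k/q_k = 2024999/117900
(x₁, y₁) = (2024999, 117900);  2024999² − 295·117900² = 1 ✓
k=2:  x_2 = 2024999·2024999+295·117900·117900 = 8201241900001,  y_2 = 2024999·117900+117900·2024999 = 477494764200
k=3:  x_3 = 2024999·8201241900001+295·117900·477494764200 = 33215013292518224999,  y_3 = 2024999·477494764200+117900·8201241900001 = 1933852840020353700
k=4:  x_4 = 2024999·33215013292518224999+295·117900·1933852840020353700 = 134520737404664024967600001,  y_4 = 2024999·1933852840020353700+117900·33215013292518224999 = 7832100134376274949528400
k=5:  x_5 = 2024999·134520737404664024967600001+295·117900·7832100134376274949528400 = 544808717447381276777437550624999,  y_5 = 2024999·7832100134376274949528400+117900·134520737404664024967600001 = 31719989880021710940200100589500

2024999 117900
8201241900001 477494764200
33215013292518224999 1933852840020353700
134520737404664024967600001 7832100134376274949528400
544808717447381276777437550624999 31719989880021710940200100589500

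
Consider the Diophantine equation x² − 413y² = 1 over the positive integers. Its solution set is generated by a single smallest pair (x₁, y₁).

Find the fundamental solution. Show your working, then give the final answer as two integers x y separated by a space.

√413 → a₀=20, period (3,9,1,4,1,9,3,40); ℓ=8 even so k=7
i=0: a=20 ⇒ p=20, q=1
…
i=2: a=9 ⇒ p=569, q=28
i=3: a=1 ⇒ p=630, q=31
i=4: a=4 ⇒ p=3089, q=152
…
i=6: a=9 ⇒ p=36560, q=1799
i=7: a=3 ⇒ p=113399, q=5580
→ (113399, 5580).  Check: 113399²=12859333201, 413·5580²=12859333200, difference 1.

113399 5580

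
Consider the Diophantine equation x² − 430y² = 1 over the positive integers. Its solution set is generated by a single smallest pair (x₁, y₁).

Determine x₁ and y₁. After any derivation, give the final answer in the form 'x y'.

2862251 138030

√430 = [20; 1,2,1,3,1,…,2,1,40, …], period ℓ=14 (even) → k=13
k=0  a_k=20  p_k/q_k = 20/1
k=1  a_k=1  p_k/q_k = 21/1
…
k=3  a_k=1  p_k/q_k = 83/4
k=4  a_k=3  p_k/q_k = 311/15
k=5  a_k=1  p_k/q_k = 394/19
…
k=8  a_k=6  p_k/q_k = 133439/6435
k=9  a_k=1  p_k/q_k = 155233/7486
…
k=12  a_k=2  p_k/q_k = 2107880/101651
k=13  a_k=1  p_k/q_k = 2862251/138030
fundamental: x₁=2862251, y₁=138030  (since 8192480787001 − 430·19052280900 = 1)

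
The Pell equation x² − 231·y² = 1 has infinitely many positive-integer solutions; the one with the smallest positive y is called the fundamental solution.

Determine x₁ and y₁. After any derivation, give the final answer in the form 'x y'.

[15; 5,30] for √231; ℓ=2 ⇒ convergent index 1
k=0  a_k=15  p_k/q_k = 15/1
k=1  a_k=5  p_k/q_k = 76/5
→ (76, 5).  Check: 76²=5776, 231·5²=5775, difference 1.

76 5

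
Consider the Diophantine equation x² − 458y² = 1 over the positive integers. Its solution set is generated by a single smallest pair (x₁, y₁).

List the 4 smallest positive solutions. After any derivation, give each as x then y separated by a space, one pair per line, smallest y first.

22899 1070
1048728401 49003860
48029663286099 2244278779210
2199662518128033601 102783479481255720

√458 → a₀=21, period (2,2,42); ℓ=3 odd so k=5
i=0: a=21 ⇒ p=21, q=1
i=1: a=2 ⇒ p=43, q=2
…
i=3: a=42 ⇒ p=4537, q=212
i=4: a=2 ⇒ p=9181, q=429
i=5: a=2 ⇒ p=22899, q=1070
→ (22899, 1070).  Check: 22899²=524364201, 458·1070²=524364200, difference 1.
(22899+1070√458)^2 = 1048728401 + 49003860√458
(22899+1070√458)^3 = 48029663286099 + 2244278779210√458
(22899+1070√458)^4 = 2199662518128033601 + 102783479481255720√458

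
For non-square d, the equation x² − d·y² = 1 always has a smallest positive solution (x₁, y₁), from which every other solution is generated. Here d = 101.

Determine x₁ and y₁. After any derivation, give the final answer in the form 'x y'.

d=101: √d = [10; 20] (ℓ=1, odd), read p_1/q_1
i=0: a=10 ⇒ p=10, q=1
i=1: a=20 ⇒ p=201, q=20
(x₁, y₁) = (201, 20);  201² − 101·20² = 1 ✓

201 20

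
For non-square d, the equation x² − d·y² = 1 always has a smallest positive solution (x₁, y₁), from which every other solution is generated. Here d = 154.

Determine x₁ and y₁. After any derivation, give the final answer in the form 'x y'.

√154 → a₀=12, period (2,2,3,1,2,1,3,2,2,24); ℓ=10 even so k=9
a_0=12:  p_0=12·1+0=12,  q_0=12·0+1=1
…
a_3=3:  p_3=3·62+25=211,  q_3=3·5+2=17
a_4=1:  p_4=1·211+62=273,  q_4=1·17+5=22
…
a_8=2:  p_8=2·3847+1030=8724,  q_8=2·310+83=703
a_9=2:  p_9=2·8724+3847=21295,  q_9=2·703+310=1716
(x₁, y₁) = (21295, 1716);  21295² − 154·1716² = 1 ✓

21295 1716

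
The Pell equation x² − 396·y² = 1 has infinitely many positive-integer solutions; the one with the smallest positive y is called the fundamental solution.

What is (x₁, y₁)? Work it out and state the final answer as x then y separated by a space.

199 10

√396 → a₀=19, period (1,8,1,38); ℓ=4 even so k=3
k=0  a_k=19  p_k/q_k = 19/1
k=1  a_k=1  p_k/q_k = 20/1
k=2  a_k=8  p_k/q_k = 179/9
k=3  a_k=1  p_k/q_k = 199/10
(x₁, y₁) = (199, 10);  199² − 396·10² = 1 ✓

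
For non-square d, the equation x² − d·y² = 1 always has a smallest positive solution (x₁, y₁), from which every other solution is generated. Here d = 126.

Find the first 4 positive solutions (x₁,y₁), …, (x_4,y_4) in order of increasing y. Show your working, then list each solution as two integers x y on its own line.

449 40
403201 35920
362074049 32256120
325142092801 28965959840

d=126: √d = [11; 4,2,4,22] (ℓ=4, even), read p_3/q_3
k=0  a_k=11  p_k/q_k = 11/1
…
k=2  a_k=2  p_k/q_k = 101/9
k=3  a_k=4  p_k/q_k = 449/40
→ (449, 40).  Check: 449²=201601, 126·40²=201600, difference 1.
n=2: (449,40)∘(449,40) = (449·449+126·40·40, 449·40+40·449) = (403201,35920)
n=3: (403201,35920)∘(449,40) = (449·403201+126·40·35920, 449·35920+40·403201) = (362074049,32256120)
n=4: (362074049,32256120)∘(449,40) = (449·362074049+126·40·32256120, 449·32256120+40·362074049) = (325142092801,28965959840)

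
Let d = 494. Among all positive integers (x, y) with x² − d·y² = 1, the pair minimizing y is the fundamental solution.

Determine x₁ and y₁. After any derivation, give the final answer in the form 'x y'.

73035 3286

[22; 4,2,2,1,2,1,2,2,4,44] for √494; ℓ=10 ⇒ convergent index 9
i=0: a=22 ⇒ p=22, q=1
…
i=2: a=2 ⇒ p=200, q=9
…
i=5: a=2 ⇒ p=1867, q=84
…
i=8: a=2 ⇒ p=16514, q=743
i=9: a=4 ⇒ p=73035, q=3286
→ (73035, 3286).  Check: 73035²=5334111225, 494·3286²=5334111224, difference 1.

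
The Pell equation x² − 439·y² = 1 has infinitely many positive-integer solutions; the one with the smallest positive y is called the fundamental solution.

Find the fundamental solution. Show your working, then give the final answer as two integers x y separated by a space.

√439 = [20; 1,19,1,40, …], period ℓ=4 (even) → k=3
i=0: a=20 ⇒ p=20, q=1
i=1: a=1 ⇒ p=21, q=1
i=2: a=19 ⇒ p=419, q=20
i=3: a=1 ⇒ p=440, q=21
fundamental: x₁=440, y₁=21  (since 193600 − 439·441 = 1)

440 21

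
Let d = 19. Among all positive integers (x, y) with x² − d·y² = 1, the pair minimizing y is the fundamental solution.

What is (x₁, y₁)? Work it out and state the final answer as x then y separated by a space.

170 39

√19 → a₀=4, period (2,1,3,1,2,8); ℓ=6 even so k=5
step 0: (4, 1)  from 4·(1,0) + (0,1)
…
step 4: (61, 14)  from 1·(48,11) + (13,3)
step 5: (170, 39)  from 2·(61,14) + (48,11)
(x₁, y₁) = (170, 39);  170² − 19·39² = 1 ✓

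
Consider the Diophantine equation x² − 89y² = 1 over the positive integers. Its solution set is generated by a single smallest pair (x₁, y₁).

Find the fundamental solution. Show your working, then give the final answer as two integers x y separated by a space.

√89 = [9; 2,3,3,2,18, …], period ℓ=5 (odd) → k=9
step 0: (9, 1)  from 9·(1,0) + (0,1)
step 1: (19, 2)  from 2·(9,1) + (1,0)
step 2: (66, 7)  from 3·(19,2) + (9,1)
step 3: (217, 23)  from 3·(66,7) + (19,2)
…
step 6: (18934, 2007)  from 2·(9217,977) + (500,53)
step 7: (66019, 6998)  from 3·(18934,2007) + (9217,977)
step 8: (216991, 23001)  from 3·(66019,6998) + (18934,2007)
step 9: (500001, 53000)  from 2·(216991,23001) + (66019,6998)
(x₁, y₁) = (500001, 53000);  500001² − 89·53000² = 1 ✓

500001 53000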